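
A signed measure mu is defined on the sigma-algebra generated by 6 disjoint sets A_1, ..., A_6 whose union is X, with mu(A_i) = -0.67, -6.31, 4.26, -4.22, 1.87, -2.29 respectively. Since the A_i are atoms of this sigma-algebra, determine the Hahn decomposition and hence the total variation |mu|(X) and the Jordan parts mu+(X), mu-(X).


Step 1: Every measurable set is a union of atoms (the cells / points), so a Hahn decomposition is
  obtained by grouping atoms by sign: P = union of atoms with mu > 0, N = union of the remaining atoms.
  Atoms in P (indices): 3, 5;  atoms in N (indices): 1, 2, 4, 6
  Positive values: 4.26, 1.87
  Negative values: -0.67, -6.31, -4.22, -2.29
Step 2: mu+(X) = mu(P) = sum of positive atom values = 6.13
Step 3: mu-(X) = -mu(N) = sum of |negative atom values| = 13.49
Step 4: |mu|(X) = mu+(X) + mu-(X) = 6.13 + 13.49 = 19.62


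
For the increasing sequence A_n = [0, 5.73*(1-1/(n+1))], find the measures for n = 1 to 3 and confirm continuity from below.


By continuity of measure from below: if A_n increases to A, then m(A_n) -> m(A).
Here A = [0, 5.73], so m(A) = 5.73
Step 1: a_1 = 5.73*(1 - 1/2) = 2.865, m(A_1) = 2.865
Step 2: a_2 = 5.73*(1 - 1/3) = 3.82, m(A_2) = 3.82
Step 3: a_3 = 5.73*(1 - 1/4) = 4.2975, m(A_3) = 4.2975
Limit: m(A_n) -> m([0,5.73]) = 5.73


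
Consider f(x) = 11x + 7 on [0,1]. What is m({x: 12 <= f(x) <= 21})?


f^(-1)([12, 21]) = {x : 12 <= 11x + 7 <= 21}
Solving: (12 - 7)/11 <= x <= (21 - 7)/11
= [0.454545, 1.272727]
Intersecting with [0,1]: [0.454545, 1]
Measure = 1 - 0.454545 = 0.545455


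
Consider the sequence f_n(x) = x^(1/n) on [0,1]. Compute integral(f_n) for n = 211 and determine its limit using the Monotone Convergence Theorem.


At n = 211: f_211(x) = x^(1/211).
Step 1: integral(x^(1/211), 0, 1) = [x^(1/211+1) / (1/211+1)] from 0 to 1
     = 1 / (1/211 + 1) = 1 / ((211+1)/211) = 211/(211+1)
     = 211/212 = 0.995283
Step 2: As n -> infinity, f_n(x) = x^(1/n) -> 1 for x in (0,1], and f_n is increasing in n.
By MCT, lim_n integral(f_n) = integral(lim_n f_n) = integral(1, 0, 1) = 1.
Step 3: Verify convergence: 211/212 = 0.995283 -> 1


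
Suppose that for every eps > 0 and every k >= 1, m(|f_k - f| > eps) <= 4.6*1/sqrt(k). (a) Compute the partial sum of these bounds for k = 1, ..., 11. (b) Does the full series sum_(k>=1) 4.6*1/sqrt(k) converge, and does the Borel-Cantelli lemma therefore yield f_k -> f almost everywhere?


Step 1: List the terms 4.6*1/sqrt(k) for k = 1 to 11:
  k=1: 4.6
  k=2: 3.252691
  k=3: 2.655811
  k=4: 2.3
  k=5: 2.057183
  k=6: 1.877942
  k=7: 1.738637
  k=8: 1.626346
  k=9: 1.533333
  k=10: 1.454648
  k=11: 1.386952
Step 2: Partial sum = 4.6 + 3.252691 + 2.655811 + 2.3 + 2.057183 + 1.877942 + 1.738637 + 1.626346 + 1.533333 + 1.454648 + 1.386952
     = 24.483543
Step 3: The full series sum_(k>=1) 4.6*1/sqrt(k) diverges (p-series with p = 1/2 <= 1; a nonzero constant multiple of a divergent series diverges).
Step 4: The (first) Borel-Cantelli lemma requires a summable sequence of measures, so it does not apply here;
        from this bound alone no conclusion about a.e. convergence can be drawn (convergence in measure still
        gives an a.e.-convergent subsequence, but not a.e. convergence of the whole sequence).
Conclusion: series diverges; Borel-Cantelli is inconclusive about a.e. convergence of f_k.


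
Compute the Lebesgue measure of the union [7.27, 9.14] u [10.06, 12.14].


For pairwise disjoint intervals, m(union) = sum of lengths.
= (9.14 - 7.27) + (12.14 - 10.06)
= 1.87 + 2.08
= 3.95


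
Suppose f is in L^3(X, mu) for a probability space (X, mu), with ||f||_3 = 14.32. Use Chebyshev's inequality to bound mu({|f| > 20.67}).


Chebyshev/Markov inequality: mu(|f| > eps) <= (||f||_p / eps)^p
Step 1: ||f||_3 / eps = 14.32 / 20.67 = 0.692791
Step 2: Raise to power p = 3:
  (0.692791)^3 = 0.332512
Step 3: Therefore mu(|f| > 20.67) <= 0.332512


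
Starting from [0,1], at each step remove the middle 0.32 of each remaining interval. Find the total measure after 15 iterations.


Step 1: At each step, fraction remaining = 1 - 0.32 = 0.68
Step 2: After 15 steps, measure = (0.68)^15
Result = 0.003074


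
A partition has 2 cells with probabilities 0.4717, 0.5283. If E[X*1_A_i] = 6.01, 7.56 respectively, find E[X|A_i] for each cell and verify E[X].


For each cell A_i: E[X|A_i] = E[X*1_A_i] / P(A_i)
Step 1: E[X|A_1] = 6.01 / 0.4717 = 12.741149
Step 2: E[X|A_2] = 7.56 / 0.5283 = 14.310051
Verification: E[X] = sum E[X*1_A_i] = 6.01 + 7.56 = 13.57


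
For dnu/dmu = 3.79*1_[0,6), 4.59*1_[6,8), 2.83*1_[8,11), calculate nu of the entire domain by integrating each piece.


Integrate each piece of the Radon-Nikodym derivative:
Step 1: integral_0^6 3.79 dx = 3.79*(6-0) = 3.79*6 = 22.74
Step 2: integral_6^8 4.59 dx = 4.59*(8-6) = 4.59*2 = 9.18
Step 3: integral_8^11 2.83 dx = 2.83*(11-8) = 2.83*3 = 8.49
Total: 22.74 + 9.18 + 8.49 = 40.41


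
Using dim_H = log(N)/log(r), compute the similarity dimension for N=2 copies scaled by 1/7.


For a self-similar set with N copies scaled by 1/r:
dim_H = log(N)/log(r) = log(2)/log(7)
= 0.693147/1.94591
= 0.356207


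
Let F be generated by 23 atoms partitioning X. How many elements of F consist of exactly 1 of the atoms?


Each element of F is a union of some subset of the 23 atoms.
Elements that are unions of exactly 1 atoms correspond to 1-element subsets of the 23 atoms.
Count = C(23, 1) = 23! / (1! * 22!) = 23.


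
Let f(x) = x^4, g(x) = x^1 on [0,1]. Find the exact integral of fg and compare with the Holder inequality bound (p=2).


Step 1: Exact integral of f*g = integral(x^5, 0, 1) = 1/6
     = 0.166667
Step 2: Holder bound with p=2, q=2:
  ||f||_p = (integral x^8 dx)^(1/2) = (1/9)^(1/2) = 0.333333
  ||g||_q = (integral x^2 dx)^(1/2) = (1/3)^(1/2) = 0.57735
Step 3: Holder bound = ||f||_p * ||g||_q = 0.333333 * 0.57735 = 0.19245
Verification: 0.166667 <= 0.19245 (Holder holds)


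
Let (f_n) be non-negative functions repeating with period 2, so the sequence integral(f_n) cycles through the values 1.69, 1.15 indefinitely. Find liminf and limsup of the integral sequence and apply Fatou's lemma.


The sequence (integral(f_n)) is periodic with period 2, repeating the values 1.69, 1.15 indefinitely.
Step 1: For a periodic sequence, every tail (a_m, a_(m+1), ...) contains all 2 period values infinitely often.
Step 2: Hence inf of every tail = min of the period values = min(1.69, 1.15) = 1.15.
        liminf_n integral(f_n) = sup over m of (inf of tail from m) = 1.15.
Step 3: Similarly sup of every tail = max of the period values = 1.69.
        limsup_n integral(f_n) = 1.69.
Step 4: Fatou's lemma: integral(liminf_n f_n) <= liminf_n integral(f_n) = 1.15.
        So the integral of the pointwise liminf is at most 1.15.


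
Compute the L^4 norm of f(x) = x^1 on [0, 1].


Step 1: ||f||_4 = (integral_0^1 |x^1|^4 dx)^(1/4)
     = (integral_0^1 x^4 dx)^(1/4)
Step 2: integral_0^1 x^4 dx = [x^5/(5)] from 0 to 1 = 1^5/5
     = 1/5 = 0.2
Step 3: ||f||_4 = (0.2)^(1/4) = 0.66874


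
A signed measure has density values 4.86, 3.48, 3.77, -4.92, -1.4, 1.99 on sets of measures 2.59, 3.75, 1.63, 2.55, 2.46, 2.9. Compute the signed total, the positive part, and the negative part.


Step 1: Compute signed measure on each set:
  Set 1: 4.86 * 2.59 = 12.5874
  Set 2: 3.48 * 3.75 = 13.05
  Set 3: 3.77 * 1.63 = 6.1451
  Set 4: -4.92 * 2.55 = -12.546
  Set 5: -1.4 * 2.46 = -3.444
  Set 6: 1.99 * 2.9 = 5.771
Step 2: Total signed measure = (12.5874) + (13.05) + (6.1451) + (-12.546) + (-3.444) + (5.771)
     = 21.5635
Step 3: Positive part mu+(X) = sum of positive contributions = 37.5535
Step 4: Negative part mu-(X) = |sum of negative contributions| = 15.99


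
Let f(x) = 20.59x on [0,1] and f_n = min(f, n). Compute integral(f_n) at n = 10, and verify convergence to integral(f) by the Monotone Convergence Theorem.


f(x) = 20.59x on [0,1]; f_n(x) = min(20.59x, n). At n = 10:
Step 1: f(x) reaches 10 at x = 10/20.59 = 0.485673
Step 2: integral(f_10) = integral(20.59x, 0, 0.485673) + integral(10, 0.485673, 1)
       = 20.59*0.485673^2/2 + 10*(1 - 0.485673)
       = 2.428363 + 5.143273
       = 7.571637
Step 3: As n -> infinity, f_n increases to f, so by MCT integral(f_n) -> integral(f) = 20.59/2 = 10.295.
Convergence: integral(f_10) = 7.571637 -> 10.295 as n -> infinity


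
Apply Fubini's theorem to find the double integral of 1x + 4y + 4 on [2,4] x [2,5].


By Fubini, integrate in x first, then y.
Step 1: Fix y, integrate over x in [2,4]:
  integral(1x + 4y + 4, x=2..4)
  = 1*(4^2 - 2^2)/2 + (4y + 4)*(4 - 2)
  = 6 + (4y + 4)*2
  = 6 + 8y + 8
  = 14 + 8y
Step 2: Integrate over y in [2,5]:
  integral(14 + 8y, y=2..5)
  = 14*3 + 8*(5^2 - 2^2)/2
  = 42 + 84
  = 126


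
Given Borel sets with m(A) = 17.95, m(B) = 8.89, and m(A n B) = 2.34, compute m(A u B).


By inclusion-exclusion: m(A u B) = m(A) + m(B) - m(A n B)
= 17.95 + 8.89 - 2.34
= 24.5


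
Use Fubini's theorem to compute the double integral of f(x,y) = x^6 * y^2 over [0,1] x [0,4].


By Fubini's theorem, the double integral factors as a product of single integrals:
Step 1: integral_0^1 x^6 dx = [x^7/7] from 0 to 1
     = 1^7/7 = 0.142857
Step 2: integral_0^4 y^2 dy = [y^3/3] from 0 to 4
     = 4^3/3 = 21.333333
Step 3: Double integral = 0.142857 * 21.333333 = 3.047619


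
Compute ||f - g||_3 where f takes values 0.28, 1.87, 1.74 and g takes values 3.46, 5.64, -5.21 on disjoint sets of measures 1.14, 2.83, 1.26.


Step 1: Compute differences f_i - g_i:
  0.28 - 3.46 = -3.18
  1.87 - 5.64 = -3.77
  1.74 - -5.21 = 6.95
Step 2: Compute |diff|^3 * measure for each set:
  |-3.18|^3 * 1.14 = 32.157432 * 1.14 = 36.659472
  |-3.77|^3 * 2.83 = 53.582633 * 2.83 = 151.638851
  |6.95|^3 * 1.26 = 335.702375 * 1.26 = 422.984993
Step 3: Sum = 611.283316
Step 4: ||f-g||_3 = (611.283316)^(1/3) = 8.486869


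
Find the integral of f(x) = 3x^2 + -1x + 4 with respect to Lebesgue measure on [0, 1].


The Lebesgue integral of a Riemann-integrable function agrees with the Riemann integral.
Antiderivative F(x) = (3/3)x^3 + (-1/2)x^2 + 4x
F(1) = (3/3)*1^3 + (-1/2)*1^2 + 4*1
     = (3/3)*1 + (-1/2)*1 + 4*1
     = 1 + -0.5 + 4
     = 4.5
F(0) = 0.0
Integral = F(1) - F(0) = 4.5 - 0.0 = 4.5


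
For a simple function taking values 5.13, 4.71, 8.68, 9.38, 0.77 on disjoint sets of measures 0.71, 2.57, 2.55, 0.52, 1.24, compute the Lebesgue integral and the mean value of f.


Step 1: Integral = sum(value_i * measure_i)
= 5.13*0.71 + 4.71*2.57 + 8.68*2.55 + 9.38*0.52 + 0.77*1.24
= 3.6423 + 12.1047 + 22.134 + 4.8776 + 0.9548
= 43.7134
Step 2: Total measure of domain = 0.71 + 2.57 + 2.55 + 0.52 + 1.24 = 7.59
Step 3: Average value = 43.7134 / 7.59 = 5.759341


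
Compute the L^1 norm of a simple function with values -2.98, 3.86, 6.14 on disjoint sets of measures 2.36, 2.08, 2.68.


Step 1: Compute |f_i|^1 for each value:
  |-2.98|^1 = 2.98
  |3.86|^1 = 3.86
  |6.14|^1 = 6.14
Step 2: Multiply by measures and sum:
  2.98 * 2.36 = 7.0328
  3.86 * 2.08 = 8.0288
  6.14 * 2.68 = 16.4552
Sum = 7.0328 + 8.0288 + 16.4552 = 31.5168
Step 3: Take the p-th root:
||f||_1 = (31.5168)^(1/1) = 31.5168


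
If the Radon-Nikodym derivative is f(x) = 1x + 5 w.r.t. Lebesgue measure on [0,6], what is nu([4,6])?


nu(A) = integral_A (dnu/dmu) dmu = integral_4^6 (1x + 5) dx
Step 1: Antiderivative F(x) = (1/2)x^2 + 5x
Step 2: F(6) = (1/2)*6^2 + 5*6 = 18 + 30 = 48
Step 3: F(4) = (1/2)*4^2 + 5*4 = 8 + 20 = 28
Step 4: nu([4,6]) = F(6) - F(4) = 48 - 28 = 20


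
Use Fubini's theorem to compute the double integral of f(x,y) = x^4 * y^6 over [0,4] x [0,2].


By Fubini's theorem, the double integral factors as a product of single integrals:
Step 1: integral_0^4 x^4 dx = [x^5/5] from 0 to 4
     = 4^5/5 = 204.8
Step 2: integral_0^2 y^6 dy = [y^7/7] from 0 to 2
     = 2^7/7 = 18.285714
Step 3: Double integral = 204.8 * 18.285714 = 3744.914286


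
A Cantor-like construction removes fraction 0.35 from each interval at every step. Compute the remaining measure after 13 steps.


Step 1: At each step, fraction remaining = 1 - 0.35 = 0.65
Step 2: After 13 steps, measure = (0.65)^13
Result = 0.003697


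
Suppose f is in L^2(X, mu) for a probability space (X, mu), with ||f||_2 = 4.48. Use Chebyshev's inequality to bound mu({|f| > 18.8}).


Chebyshev/Markov inequality: mu(|f| > eps) <= (||f||_p / eps)^p
Step 1: ||f||_2 / eps = 4.48 / 18.8 = 0.238298
Step 2: Raise to power p = 2:
  (0.238298)^2 = 0.056786
Step 3: Therefore mu(|f| > 18.8) <= 0.056786


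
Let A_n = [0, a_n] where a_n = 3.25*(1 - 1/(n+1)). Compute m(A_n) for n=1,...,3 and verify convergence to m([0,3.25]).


By continuity of measure from below: if A_n increases to A, then m(A_n) -> m(A).
Here A = [0, 3.25], so m(A) = 3.25
Step 1: a_1 = 3.25*(1 - 1/2) = 1.625, m(A_1) = 1.625
Step 2: a_2 = 3.25*(1 - 1/3) = 2.1667, m(A_2) = 2.1667
Step 3: a_3 = 3.25*(1 - 1/4) = 2.4375, m(A_3) = 2.4375
Limit: m(A_n) -> m([0,3.25]) = 3.25


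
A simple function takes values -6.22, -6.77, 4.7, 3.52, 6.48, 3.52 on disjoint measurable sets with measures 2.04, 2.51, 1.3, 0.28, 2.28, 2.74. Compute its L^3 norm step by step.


Step 1: Compute |f_i|^3 for each value:
  |-6.22|^3 = 240.641848
  |-6.77|^3 = 310.288733
  |4.7|^3 = 103.823
  |3.52|^3 = 43.614208
  |6.48|^3 = 272.097792
  |3.52|^3 = 43.614208
Step 2: Multiply by measures and sum:
  240.641848 * 2.04 = 490.90937
  310.288733 * 2.51 = 778.82472
  103.823 * 1.3 = 134.9699
  43.614208 * 0.28 = 12.211978
  272.097792 * 2.28 = 620.382966
  43.614208 * 2.74 = 119.50293
Sum = 490.90937 + 778.82472 + 134.9699 + 12.211978 + 620.382966 + 119.50293 = 2156.801864
Step 3: Take the p-th root:
||f||_3 = (2156.801864)^(1/3) = 12.920225


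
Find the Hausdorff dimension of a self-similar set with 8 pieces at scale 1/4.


For a self-similar set with N copies scaled by 1/r:
dim_H = log(N)/log(r) = log(8)/log(4)
= 2.079442/1.386294
= 1.5


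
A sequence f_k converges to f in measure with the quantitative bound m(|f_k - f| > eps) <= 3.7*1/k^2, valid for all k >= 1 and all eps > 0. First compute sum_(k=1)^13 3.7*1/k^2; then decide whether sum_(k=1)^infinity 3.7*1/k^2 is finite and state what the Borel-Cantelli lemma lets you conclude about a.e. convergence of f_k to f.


Step 1: List the terms 3.7*1/k^2 for k = 1 to 13:
  k=1: 3.7
  k=2: 0.925
  k=3: 0.411111
  k=4: 0.23125
  k=5: 0.148
  k=6: 0.102778
  k=7: 0.07551
  k=8: 0.057813
  k=9: 0.045679
  k=10: 0.037
  k=11: 0.030579
  k=12: 0.025694
  k=13: 0.021893
Step 2: Partial sum = 3.7 + 0.925 + 0.411111 + 0.23125 + 0.148 + 0.102778 + 0.07551 + 0.057813 + 0.045679 + 0.037 + 0.030579 + 0.025694 + 0.021893
     = 5.812307
Step 3: The full series sum_(k>=1) 3.7*1/k^2 converges (p-series with p = 2 > 1; a constant multiple of a convergent series converges).
Step 4: Fix eps > 0. Since sum_k m(|f_k - f| > eps) < infinity, the Borel-Cantelli lemma gives
        m(limsup_k {|f_k - f| > eps}) = 0, i.e. for a.e. x, |f_k(x) - f(x)| <= eps for all large k.
        Applying this with eps = 1/j for j = 1, 2, ... and intersecting the countably many full-measure sets,
        for a.e. x we get limsup_k |f_k(x) - f(x)| <= 1/j for every j, hence f_k -> f almost everywhere.
Conclusion: series converges; Borel-Cantelli yields f_k -> f a.e.


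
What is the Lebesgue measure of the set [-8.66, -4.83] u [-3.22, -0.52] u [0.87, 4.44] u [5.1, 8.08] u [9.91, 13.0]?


For pairwise disjoint intervals, m(union) = sum of lengths.
= (-4.83 - -8.66) + (-0.52 - -3.22) + (4.44 - 0.87) + (8.08 - 5.1) + (13.0 - 9.91)
= 3.83 + 2.7 + 3.57 + 2.98 + 3.09
= 16.17


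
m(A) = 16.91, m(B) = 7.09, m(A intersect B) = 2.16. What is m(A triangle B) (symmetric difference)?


m(A Delta B) = m(A) + m(B) - 2*m(A n B)
= 16.91 + 7.09 - 2*2.16
= 16.91 + 7.09 - 4.32
= 19.68


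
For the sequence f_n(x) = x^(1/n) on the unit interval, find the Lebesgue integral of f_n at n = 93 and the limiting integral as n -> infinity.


At n = 93: f_93(x) = x^(1/93).
Step 1: integral(x^(1/93), 0, 1) = [x^(1/93+1) / (1/93+1)] from 0 to 1
     = 1 / (1/93 + 1) = 1 / ((93+1)/93) = 93/(93+1)
     = 93/94 = 0.989362
Step 2: As n -> infinity, f_n(x) = x^(1/n) -> 1 for x in (0,1], and f_n is increasing in n.
By MCT, lim_n integral(f_n) = integral(lim_n f_n) = integral(1, 0, 1) = 1.
Step 3: Verify convergence: 93/94 = 0.989362 -> 1


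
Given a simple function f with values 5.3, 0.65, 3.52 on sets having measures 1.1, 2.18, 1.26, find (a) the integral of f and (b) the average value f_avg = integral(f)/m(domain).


Step 1: Integral = sum(value_i * measure_i)
= 5.3*1.1 + 0.65*2.18 + 3.52*1.26
= 5.83 + 1.417 + 4.4352
= 11.6822
Step 2: Total measure of domain = 1.1 + 2.18 + 1.26 = 4.54
Step 3: Average value = 11.6822 / 4.54 = 2.573172


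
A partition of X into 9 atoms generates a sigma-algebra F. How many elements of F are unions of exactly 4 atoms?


Each element of F is a union of some subset of the 9 atoms.
Elements that are unions of exactly 4 atoms correspond to 4-element subsets of the 9 atoms.
Count = C(9, 4) = 9! / (4! * 5!) = 126.


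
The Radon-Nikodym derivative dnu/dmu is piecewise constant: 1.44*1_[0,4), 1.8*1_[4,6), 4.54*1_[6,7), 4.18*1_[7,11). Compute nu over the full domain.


Integrate each piece of the Radon-Nikodym derivative:
Step 1: integral_0^4 1.44 dx = 1.44*(4-0) = 1.44*4 = 5.76
Step 2: integral_4^6 1.8 dx = 1.8*(6-4) = 1.8*2 = 3.6
Step 3: integral_6^7 4.54 dx = 4.54*(7-6) = 4.54*1 = 4.54
Step 4: integral_7^11 4.18 dx = 4.18*(11-7) = 4.18*4 = 16.72
Total: 5.76 + 3.6 + 4.54 + 16.72 = 30.62


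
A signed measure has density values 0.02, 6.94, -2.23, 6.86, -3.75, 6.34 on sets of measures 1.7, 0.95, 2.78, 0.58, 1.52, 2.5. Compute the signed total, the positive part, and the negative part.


Step 1: Compute signed measure on each set:
  Set 1: 0.02 * 1.7 = 0.034
  Set 2: 6.94 * 0.95 = 6.593
  Set 3: -2.23 * 2.78 = -6.1994
  Set 4: 6.86 * 0.58 = 3.9788
  Set 5: -3.75 * 1.52 = -5.7
  Set 6: 6.34 * 2.5 = 15.85
Step 2: Total signed measure = (0.034) + (6.593) + (-6.1994) + (3.9788) + (-5.7) + (15.85)
     = 14.5564
Step 3: Positive part mu+(X) = sum of positive contributions = 26.4558
Step 4: Negative part mu-(X) = |sum of negative contributions| = 11.8994


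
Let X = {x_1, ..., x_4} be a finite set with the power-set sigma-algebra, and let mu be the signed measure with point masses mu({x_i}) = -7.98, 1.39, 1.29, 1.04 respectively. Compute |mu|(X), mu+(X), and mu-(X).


Step 1: Every measurable set is a union of atoms (the cells / points), so a Hahn decomposition is
  obtained by grouping atoms by sign: P = union of atoms with mu > 0, N = union of the remaining atoms.
  Atoms in P (indices): 2, 3, 4;  atoms in N (indices): 1
  Positive values: 1.39, 1.29, 1.04
  Negative values: -7.98
Step 2: mu+(X) = mu(P) = sum of positive atom values = 3.72
Step 3: mu-(X) = -mu(N) = sum of |negative atom values| = 7.98
Step 4: |mu|(X) = mu+(X) + mu-(X) = 3.72 + 7.98 = 11.7


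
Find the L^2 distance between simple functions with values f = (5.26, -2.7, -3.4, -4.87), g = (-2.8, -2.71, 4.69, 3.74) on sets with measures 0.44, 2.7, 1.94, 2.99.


Step 1: Compute differences f_i - g_i:
  5.26 - -2.8 = 8.06
  -2.7 - -2.71 = 0.01
  -3.4 - 4.69 = -8.09
  -4.87 - 3.74 = -8.61
Step 2: Compute |diff|^2 * measure for each set:
  |8.06|^2 * 0.44 = 64.9636 * 0.44 = 28.583984
  |0.01|^2 * 2.7 = 1.000000e-04 * 2.7 = 2.700000e-04
  |-8.09|^2 * 1.94 = 65.4481 * 1.94 = 126.969314
  |-8.61|^2 * 2.99 = 74.1321 * 2.99 = 221.654979
Step 3: Sum = 377.208547
Step 4: ||f-g||_2 = (377.208547)^(1/2) = 19.421857


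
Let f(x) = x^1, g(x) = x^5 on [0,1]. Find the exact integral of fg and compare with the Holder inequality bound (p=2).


Step 1: Exact integral of f*g = integral(x^6, 0, 1) = 1/7
     = 0.142857
Step 2: Holder bound with p=2, q=2:
  ||f||_p = (integral x^2 dx)^(1/2) = (1/3)^(1/2) = 0.57735
  ||g||_q = (integral x^10 dx)^(1/2) = (1/11)^(1/2) = 0.301511
Step 3: Holder bound = ||f||_p * ||g||_q = 0.57735 * 0.301511 = 0.174078
Verification: 0.142857 <= 0.174078 (Holder holds)


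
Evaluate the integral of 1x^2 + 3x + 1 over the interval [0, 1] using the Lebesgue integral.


The Lebesgue integral of a Riemann-integrable function agrees with the Riemann integral.
Antiderivative F(x) = (1/3)x^3 + (3/2)x^2 + 1x
F(1) = (1/3)*1^3 + (3/2)*1^2 + 1*1
     = (1/3)*1 + (3/2)*1 + 1*1
     = 0.333333 + 1.5 + 1
     = 2.833333
F(0) = 0.0
Integral = F(1) - F(0) = 2.833333 - 0.0 = 2.833333


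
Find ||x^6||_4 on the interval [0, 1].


Step 1: ||f||_4 = (integral_0^1 |x^6|^4 dx)^(1/4)
     = (integral_0^1 x^24 dx)^(1/4)
Step 2: integral_0^1 x^24 dx = [x^25/(25)] from 0 to 1 = 1^25/25
     = 1/25 = 0.04
Step 3: ||f||_4 = (0.04)^(1/4) = 0.447214


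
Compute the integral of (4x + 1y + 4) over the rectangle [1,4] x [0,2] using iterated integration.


By Fubini, integrate in x first, then y.
Step 1: Fix y, integrate over x in [1,4]:
  integral(4x + 1y + 4, x=1..4)
  = 4*(4^2 - 1^2)/2 + (1y + 4)*(4 - 1)
  = 30 + (1y + 4)*3
  = 30 + 3y + 12
  = 42 + 3y
Step 2: Integrate over y in [0,2]:
  integral(42 + 3y, y=0..2)
  = 42*2 + 3*(2^2 - 0^2)/2
  = 84 + 6
  = 90


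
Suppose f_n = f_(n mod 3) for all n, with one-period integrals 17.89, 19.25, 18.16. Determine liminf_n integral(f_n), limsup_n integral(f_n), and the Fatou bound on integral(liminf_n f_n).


The sequence (integral(f_n)) is periodic with period 3, repeating the values 17.89, 19.25, 18.16 indefinitely.
Step 1: For a periodic sequence, every tail (a_m, a_(m+1), ...) contains all 3 period values infinitely often.
Step 2: Hence inf of every tail = min of the period values = min(17.89, 19.25, 18.16) = 17.89.
        liminf_n integral(f_n) = sup over m of (inf of tail from m) = 17.89.
Step 3: Similarly sup of every tail = max of the period values = 19.25.
        limsup_n integral(f_n) = 19.25.
Step 4: Fatou's lemma: integral(liminf_n f_n) <= liminf_n integral(f_n) = 17.89.
        So the integral of the pointwise liminf is at most 17.89.


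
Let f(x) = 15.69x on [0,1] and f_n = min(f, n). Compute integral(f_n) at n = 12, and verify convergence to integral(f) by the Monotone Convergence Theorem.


f(x) = 15.69x on [0,1]; f_n(x) = min(15.69x, n). At n = 12:
Step 1: f(x) reaches 12 at x = 12/15.69 = 0.764818
Step 2: integral(f_12) = integral(15.69x, 0, 0.764818) + integral(12, 0.764818, 1)
       = 15.69*0.764818^2/2 + 12*(1 - 0.764818)
       = 4.58891 + 2.82218
       = 7.41109
Step 3: As n -> infinity, f_n increases to f, so by MCT integral(f_n) -> integral(f) = 15.69/2 = 7.845.
Convergence: integral(f_12) = 7.41109 -> 7.845 as n -> infinity


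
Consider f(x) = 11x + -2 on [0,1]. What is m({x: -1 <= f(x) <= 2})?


f^(-1)([-1, 2]) = {x : -1 <= 11x + -2 <= 2}
Solving: (-1 - -2)/11 <= x <= (2 - -2)/11
= [0.090909, 0.363636]
Intersecting with [0,1]: [0.090909, 0.363636]
Measure = 0.363636 - 0.090909 = 0.272727


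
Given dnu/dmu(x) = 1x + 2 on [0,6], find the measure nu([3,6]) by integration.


nu(A) = integral_A (dnu/dmu) dmu = integral_3^6 (1x + 2) dx
Step 1: Antiderivative F(x) = (1/2)x^2 + 2x
Step 2: F(6) = (1/2)*6^2 + 2*6 = 18 + 12 = 30
Step 3: F(3) = (1/2)*3^2 + 2*3 = 4.5 + 6 = 10.5
Step 4: nu([3,6]) = F(6) - F(3) = 30 - 10.5 = 19.5


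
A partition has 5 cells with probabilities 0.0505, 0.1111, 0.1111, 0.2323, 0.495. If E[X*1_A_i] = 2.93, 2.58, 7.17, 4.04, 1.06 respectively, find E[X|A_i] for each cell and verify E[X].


For each cell A_i: E[X|A_i] = E[X*1_A_i] / P(A_i)
Step 1: E[X|A_1] = 2.93 / 0.0505 = 58.019802
Step 2: E[X|A_2] = 2.58 / 0.1111 = 23.222322
Step 3: E[X|A_3] = 7.17 / 0.1111 = 64.536454
Step 4: E[X|A_4] = 4.04 / 0.2323 = 17.391304
Step 5: E[X|A_5] = 1.06 / 0.495 = 2.141414
Verification: E[X] = sum E[X*1_A_i] = 2.93 + 2.58 + 7.17 + 4.04 + 1.06 = 17.78


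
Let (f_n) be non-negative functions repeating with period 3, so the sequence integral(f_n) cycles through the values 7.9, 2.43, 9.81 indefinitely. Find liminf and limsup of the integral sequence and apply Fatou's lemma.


The sequence (integral(f_n)) is periodic with period 3, repeating the values 7.9, 2.43, 9.81 indefinitely.
Step 1: For a periodic sequence, every tail (a_m, a_(m+1), ...) contains all 3 period values infinitely often.
Step 2: Hence inf of every tail = min of the period values = min(7.9, 2.43, 9.81) = 2.43.
        liminf_n integral(f_n) = sup over m of (inf of tail from m) = 2.43.
Step 3: Similarly sup of every tail = max of the period values = 9.81.
        limsup_n integral(f_n) = 9.81.
Step 4: Fatou's lemma: integral(liminf_n f_n) <= liminf_n integral(f_n) = 2.43.
        So the integral of the pointwise liminf is at most 2.43.


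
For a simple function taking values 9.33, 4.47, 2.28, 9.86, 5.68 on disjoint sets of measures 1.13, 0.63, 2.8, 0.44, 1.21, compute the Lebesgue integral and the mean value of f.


Step 1: Integral = sum(value_i * measure_i)
= 9.33*1.13 + 4.47*0.63 + 2.28*2.8 + 9.86*0.44 + 5.68*1.21
= 10.5429 + 2.8161 + 6.384 + 4.3384 + 6.8728
= 30.9542
Step 2: Total measure of domain = 1.13 + 0.63 + 2.8 + 0.44 + 1.21 = 6.21
Step 3: Average value = 30.9542 / 6.21 = 4.984573


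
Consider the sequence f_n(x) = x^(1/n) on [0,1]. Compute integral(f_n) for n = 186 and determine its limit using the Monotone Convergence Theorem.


At n = 186: f_186(x) = x^(1/186).
Step 1: integral(x^(1/186), 0, 1) = [x^(1/186+1) / (1/186+1)] from 0 to 1
     = 1 / (1/186 + 1) = 1 / ((186+1)/186) = 186/(186+1)
     = 186/187 = 0.994652
Step 2: As n -> infinity, f_n(x) = x^(1/n) -> 1 for x in (0,1], and f_n is increasing in n.
By MCT, lim_n integral(f_n) = integral(lim_n f_n) = integral(1, 0, 1) = 1.
Step 3: Verify convergence: 186/187 = 0.994652 -> 1


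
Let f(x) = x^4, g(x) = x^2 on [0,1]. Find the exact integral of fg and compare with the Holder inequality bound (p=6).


Step 1: Exact integral of f*g = integral(x^6, 0, 1) = 1/7
     = 0.142857
Step 2: Holder bound with p=6, q=1.2:
  ||f||_p = (integral x^24 dx)^(1/6) = (1/25)^(1/6) = 0.584804
  ||g||_q = (integral x^2.4 dx)^(1/1.2) = (1/3.4)^(1/1.2) = 0.360662
Step 3: Holder bound = ||f||_p * ||g||_q = 0.584804 * 0.360662 = 0.210917
Verification: 0.142857 <= 0.210917 (Holder holds)


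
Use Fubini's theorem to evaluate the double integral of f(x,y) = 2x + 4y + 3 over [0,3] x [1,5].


By Fubini, integrate in x first, then y.
Step 1: Fix y, integrate over x in [0,3]:
  integral(2x + 4y + 3, x=0..3)
  = 2*(3^2 - 0^2)/2 + (4y + 3)*(3 - 0)
  = 9 + (4y + 3)*3
  = 9 + 12y + 9
  = 18 + 12y
Step 2: Integrate over y in [1,5]:
  integral(18 + 12y, y=1..5)
  = 18*4 + 12*(5^2 - 1^2)/2
  = 72 + 144
  = 216


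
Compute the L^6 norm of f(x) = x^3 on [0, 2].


Step 1: ||f||_6 = (integral_0^2 |x^3|^6 dx)^(1/6)
     = (integral_0^2 x^18 dx)^(1/6)
Step 2: integral_0^2 x^18 dx = [x^19/(19)] from 0 to 2 = 2^19/19
     = 524288/19 = 27594.105263
Step 3: ||f||_6 = (27594.105263)^(1/6) = 5.497131


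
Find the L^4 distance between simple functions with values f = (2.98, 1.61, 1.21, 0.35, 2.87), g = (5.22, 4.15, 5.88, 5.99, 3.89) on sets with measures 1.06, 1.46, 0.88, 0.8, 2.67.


Step 1: Compute differences f_i - g_i:
  2.98 - 5.22 = -2.24
  1.61 - 4.15 = -2.54
  1.21 - 5.88 = -4.67
  0.35 - 5.99 = -5.64
  2.87 - 3.89 = -1.02
Step 2: Compute |diff|^4 * measure for each set:
  |-2.24|^4 * 1.06 = 25.17631 * 1.06 = 26.686888
  |-2.54|^4 * 1.46 = 41.623143 * 1.46 = 60.769788
  |-4.67|^4 * 0.88 = 475.628119 * 0.88 = 418.552745
  |-5.64|^4 * 0.8 = 1011.850652 * 0.8 = 809.480522
  |-1.02|^4 * 2.67 = 1.082432 * 2.67 = 2.890094
Step 3: Sum = 1318.380037
Step 4: ||f-g||_4 = (1318.380037)^(1/4) = 6.025737


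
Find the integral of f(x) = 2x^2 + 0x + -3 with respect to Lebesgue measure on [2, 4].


The Lebesgue integral of a Riemann-integrable function agrees with the Riemann integral.
Antiderivative F(x) = (2/3)x^3 + (0/2)x^2 + -3x
F(4) = (2/3)*4^3 + (0/2)*4^2 + -3*4
     = (2/3)*64 + (0/2)*16 + -3*4
     = 42.666667 + 0.0 + -12
     = 30.666667
F(2) = -0.666667
Integral = F(4) - F(2) = 30.666667 - -0.666667 = 31.333333


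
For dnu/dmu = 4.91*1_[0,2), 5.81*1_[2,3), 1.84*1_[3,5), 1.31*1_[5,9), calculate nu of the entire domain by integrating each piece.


Integrate each piece of the Radon-Nikodym derivative:
Step 1: integral_0^2 4.91 dx = 4.91*(2-0) = 4.91*2 = 9.82
Step 2: integral_2^3 5.81 dx = 5.81*(3-2) = 5.81*1 = 5.81
Step 3: integral_3^5 1.84 dx = 1.84*(5-3) = 1.84*2 = 3.68
Step 4: integral_5^9 1.31 dx = 1.31*(9-5) = 1.31*4 = 5.24
Total: 9.82 + 5.81 + 3.68 + 5.24 = 24.55


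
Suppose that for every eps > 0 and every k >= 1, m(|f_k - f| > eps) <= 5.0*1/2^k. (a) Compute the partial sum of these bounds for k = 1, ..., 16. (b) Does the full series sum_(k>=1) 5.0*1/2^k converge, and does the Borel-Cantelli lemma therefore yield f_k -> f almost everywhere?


Step 1: List the terms 5.0*1/2^k for k = 1 to 16:
  k=1: 2.5
  k=2: 1.25
  k=3: 0.625
  k=4: 0.3125
  k=5: 0.15625
  k=6: 0.078125
  k=7: 0.039062
  k=8: 0.019531
  k=9: 0.009766
  k=10: 0.004883
  k=11: 0.002441
  k=12: 0.001221
  k=13: 6.103516e-04
  k=14: 3.051758e-04
  k=15: 1.525879e-04
  k=16: 7.629395e-05
Step 2: Partial sum = 2.5 + 1.25 + 0.625 + 0.3125 + 0.15625 + 0.078125 + 0.039062 + 0.019531 + 0.009766 + 0.004883 + 0.002441 + 0.001221 + 6.103516e-04 + 3.051758e-04 + 1.525879e-04 + 7.629395e-05
     = 4.999924
Step 3: The full series sum_(k>=1) 5.0*1/2^k converges (geometric series with ratio 1/2 < 1; a constant multiple of a convergent series converges).
Step 4: Fix eps > 0. Since sum_k m(|f_k - f| > eps) < infinity, the Borel-Cantelli lemma gives
        m(limsup_k {|f_k - f| > eps}) = 0, i.e. for a.e. x, |f_k(x) - f(x)| <= eps for all large k.
        Applying this with eps = 1/j for j = 1, 2, ... and intersecting the countably many full-measure sets,
        for a.e. x we get limsup_k |f_k(x) - f(x)| <= 1/j for every j, hence f_k -> f almost everywhere.
Conclusion: series converges; Borel-Cantelli yields f_k -> f a.e.


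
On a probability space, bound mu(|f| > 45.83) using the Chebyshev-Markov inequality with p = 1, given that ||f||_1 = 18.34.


Chebyshev/Markov inequality: mu(|f| > eps) <= (||f||_p / eps)^p
Step 1: ||f||_1 / eps = 18.34 / 45.83 = 0.400175
Step 2: Raise to power p = 1:
  (0.400175)^1 = 0.400175
Step 3: Therefore mu(|f| > 45.83) <= 0.400175


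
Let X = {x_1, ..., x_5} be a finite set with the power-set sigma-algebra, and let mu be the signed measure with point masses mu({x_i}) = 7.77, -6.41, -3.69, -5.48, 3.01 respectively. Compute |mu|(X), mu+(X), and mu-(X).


Step 1: Every measurable set is a union of atoms (the cells / points), so a Hahn decomposition is
  obtained by grouping atoms by sign: P = union of atoms with mu > 0, N = union of the remaining atoms.
  Atoms in P (indices): 1, 5;  atoms in N (indices): 2, 3, 4
  Positive values: 7.77, 3.01
  Negative values: -6.41, -3.69, -5.48
Step 2: mu+(X) = mu(P) = sum of positive atom values = 10.78
Step 3: mu-(X) = -mu(N) = sum of |negative atom values| = 15.58
Step 4: |mu|(X) = mu+(X) + mu-(X) = 10.78 + 15.58 = 26.36


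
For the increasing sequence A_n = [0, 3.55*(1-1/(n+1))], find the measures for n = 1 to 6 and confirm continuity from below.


By continuity of measure from below: if A_n increases to A, then m(A_n) -> m(A).
Here A = [0, 3.55], so m(A) = 3.55
Step 1: a_1 = 3.55*(1 - 1/2) = 1.775, m(A_1) = 1.775
Step 2: a_2 = 3.55*(1 - 1/3) = 2.3667, m(A_2) = 2.3667
Step 3: a_3 = 3.55*(1 - 1/4) = 2.6625, m(A_3) = 2.6625
Step 4: a_4 = 3.55*(1 - 1/5) = 2.84, m(A_4) = 2.84
Step 5: a_5 = 3.55*(1 - 1/6) = 2.9583, m(A_5) = 2.9583
Step 6: a_6 = 3.55*(1 - 1/7) = 3.0429, m(A_6) = 3.0429
Limit: m(A_n) -> m([0,3.55]) = 3.55


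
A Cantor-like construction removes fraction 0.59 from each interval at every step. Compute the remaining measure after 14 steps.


Step 1: At each step, fraction remaining = 1 - 0.59 = 0.41
Step 2: After 14 steps, measure = (0.41)^14
Result = 3.792923e-06


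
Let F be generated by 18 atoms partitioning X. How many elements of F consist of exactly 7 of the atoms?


Each element of F is a union of some subset of the 18 atoms.
Elements that are unions of exactly 7 atoms correspond to 7-element subsets of the 18 atoms.
Count = C(18, 7) = 18! / (7! * 11!) = 31824.


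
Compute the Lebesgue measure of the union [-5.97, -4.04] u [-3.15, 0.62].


For pairwise disjoint intervals, m(union) = sum of lengths.
= (-4.04 - -5.97) + (0.62 - -3.15)
= 1.93 + 3.77
= 5.7


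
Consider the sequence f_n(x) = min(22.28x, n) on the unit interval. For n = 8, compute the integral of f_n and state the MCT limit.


f(x) = 22.28x on [0,1]; f_n(x) = min(22.28x, n). At n = 8:
Step 1: f(x) reaches 8 at x = 8/22.28 = 0.359066
Step 2: integral(f_8) = integral(22.28x, 0, 0.359066) + integral(8, 0.359066, 1)
       = 22.28*0.359066^2/2 + 8*(1 - 0.359066)
       = 1.436266 + 5.127469
       = 6.563734
Step 3: As n -> infinity, f_n increases to f, so by MCT integral(f_n) -> integral(f) = 22.28/2 = 11.14.
Convergence: integral(f_8) = 6.563734 -> 11.14 as n -> infinity


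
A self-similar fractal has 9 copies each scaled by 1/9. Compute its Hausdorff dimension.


For a self-similar set with N copies scaled by 1/r:
dim_H = log(N)/log(r) = log(9)/log(9)
= 2.197225/2.197225
= 1


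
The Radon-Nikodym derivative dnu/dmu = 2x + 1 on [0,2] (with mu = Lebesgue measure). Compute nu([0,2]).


nu(A) = integral_A (dnu/dmu) dmu = integral_0^2 (2x + 1) dx
Step 1: Antiderivative F(x) = (2/2)x^2 + 1x
Step 2: F(2) = (2/2)*2^2 + 1*2 = 4 + 2 = 6
Step 3: F(0) = (2/2)*0^2 + 1*0 = 0.0 + 0 = 0.0
Step 4: nu([0,2]) = F(2) - F(0) = 6 - 0.0 = 6


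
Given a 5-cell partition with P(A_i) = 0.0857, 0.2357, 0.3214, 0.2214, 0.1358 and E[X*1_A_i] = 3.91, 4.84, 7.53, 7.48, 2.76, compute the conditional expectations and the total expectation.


For each cell A_i: E[X|A_i] = E[X*1_A_i] / P(A_i)
Step 1: E[X|A_1] = 3.91 / 0.0857 = 45.624271
Step 2: E[X|A_2] = 4.84 / 0.2357 = 20.534578
Step 3: E[X|A_3] = 7.53 / 0.3214 = 23.428749
Step 4: E[X|A_4] = 7.48 / 0.2214 = 33.785005
Step 5: E[X|A_5] = 2.76 / 0.1358 = 20.324006
Verification: E[X] = sum E[X*1_A_i] = 3.91 + 4.84 + 7.53 + 7.48 + 2.76 = 26.52


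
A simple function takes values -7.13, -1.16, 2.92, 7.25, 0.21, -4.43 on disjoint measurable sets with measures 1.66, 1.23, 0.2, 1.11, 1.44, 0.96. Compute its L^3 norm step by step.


Step 1: Compute |f_i|^3 for each value:
  |-7.13|^3 = 362.467097
  |-1.16|^3 = 1.560896
  |2.92|^3 = 24.897088
  |7.25|^3 = 381.078125
  |0.21|^3 = 0.009261
  |-4.43|^3 = 86.938307
Step 2: Multiply by measures and sum:
  362.467097 * 1.66 = 601.695381
  1.560896 * 1.23 = 1.919902
  24.897088 * 0.2 = 4.979418
  381.078125 * 1.11 = 422.996719
  0.009261 * 1.44 = 0.013336
  86.938307 * 0.96 = 83.460775
Sum = 601.695381 + 1.919902 + 4.979418 + 422.996719 + 0.013336 + 83.460775 = 1115.06553
Step 3: Take the p-th root:
||f||_3 = (1115.06553)^(1/3) = 10.369714


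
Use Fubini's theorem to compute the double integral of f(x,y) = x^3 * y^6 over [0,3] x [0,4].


By Fubini's theorem, the double integral factors as a product of single integrals:
Step 1: integral_0^3 x^3 dx = [x^4/4] from 0 to 3
     = 3^4/4 = 20.25
Step 2: integral_0^4 y^6 dy = [y^7/7] from 0 to 4
     = 4^7/7 = 2340.571429
Step 3: Double integral = 20.25 * 2340.571429 = 47396.571429


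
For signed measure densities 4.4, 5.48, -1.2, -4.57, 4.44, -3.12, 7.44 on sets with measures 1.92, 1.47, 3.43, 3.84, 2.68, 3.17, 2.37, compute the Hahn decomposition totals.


Step 1: Compute signed measure on each set:
  Set 1: 4.4 * 1.92 = 8.448
  Set 2: 5.48 * 1.47 = 8.0556
  Set 3: -1.2 * 3.43 = -4.116
  Set 4: -4.57 * 3.84 = -17.5488
  Set 5: 4.44 * 2.68 = 11.8992
  Set 6: -3.12 * 3.17 = -9.8904
  Set 7: 7.44 * 2.37 = 17.6328
Step 2: Total signed measure = (8.448) + (8.0556) + (-4.116) + (-17.5488) + (11.8992) + (-9.8904) + (17.6328)
     = 14.4804
Step 3: Positive part mu+(X) = sum of positive contributions = 46.0356
Step 4: Negative part mu-(X) = |sum of negative contributions| = 31.5552


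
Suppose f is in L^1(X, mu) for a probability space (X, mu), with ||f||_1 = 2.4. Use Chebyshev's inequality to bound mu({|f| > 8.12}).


Chebyshev/Markov inequality: mu(|f| > eps) <= (||f||_p / eps)^p
Step 1: ||f||_1 / eps = 2.4 / 8.12 = 0.295567
Step 2: Raise to power p = 1:
  (0.295567)^1 = 0.295567
Step 3: Therefore mu(|f| > 8.12) <= 0.295567


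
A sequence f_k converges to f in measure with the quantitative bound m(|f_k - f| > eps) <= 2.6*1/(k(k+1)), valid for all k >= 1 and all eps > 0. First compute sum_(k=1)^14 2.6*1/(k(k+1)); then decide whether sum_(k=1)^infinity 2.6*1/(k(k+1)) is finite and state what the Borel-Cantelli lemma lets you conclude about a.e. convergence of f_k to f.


Step 1: List the terms 2.6*1/(k(k+1)) for k = 1 to 14:
  k=1: 1.3
  k=2: 0.433333
  k=3: 0.216667
  k=4: 0.13
  k=5: 0.086667
  k=6: 0.061905
  k=7: 0.046429
  k=8: 0.036111
  k=9: 0.028889
  k=10: 0.023636
  k=11: 0.019697
  k=12: 0.016667
  k=13: 0.014286
  k=14: 0.012381
Step 2: Partial sum = 1.3 + 0.433333 + 0.216667 + 0.13 + 0.086667 + 0.061905 + 0.046429 + 0.036111 + 0.028889 + 0.023636 + 0.019697 + 0.016667 + 0.014286 + 0.012381
     = 2.426667
Step 3: The full series sum_(k>=1) 2.6*1/(k(k+1)) converges (telescoping series sum 1/(k(k+1)) = 1; a constant multiple of a convergent series converges).
Step 4: Fix eps > 0. Since sum_k m(|f_k - f| > eps) < infinity, the Borel-Cantelli lemma gives
        m(limsup_k {|f_k - f| > eps}) = 0, i.e. for a.e. x, |f_k(x) - f(x)| <= eps for all large k.
        Applying this with eps = 1/j for j = 1, 2, ... and intersecting the countably many full-measure sets,
        for a.e. x we get limsup_k |f_k(x) - f(x)| <= 1/j for every j, hence f_k -> f almost everywhere.
Conclusion: series converges; Borel-Cantelli yields f_k -> f a.e.


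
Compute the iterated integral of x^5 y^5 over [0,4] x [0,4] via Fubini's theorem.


By Fubini's theorem, the double integral factors as a product of single integrals:
Step 1: integral_0^4 x^5 dx = [x^6/6] from 0 to 4
     = 4^6/6 = 682.666667
Step 2: integral_0^4 y^5 dy = [y^6/6] from 0 to 4
     = 4^6/6 = 682.666667
Step 3: Double integral = 682.666667 * 682.666667 = 466033.777778


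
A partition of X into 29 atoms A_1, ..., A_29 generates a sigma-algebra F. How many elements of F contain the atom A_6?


Each element of F is a union of some subset S of the 29 atoms.
The element contains A_6 iff A_6 is in S.
So we count subsets S of {A_1,...,A_29} with A_6 in S: choose freely among the other 28 atoms.
Count = 2^(29-1) = 2^28 = 268435456.


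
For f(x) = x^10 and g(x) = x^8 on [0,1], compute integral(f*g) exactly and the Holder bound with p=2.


Step 1: Exact integral of f*g = integral(x^18, 0, 1) = 1/19
     = 0.052632
Step 2: Holder bound with p=2, q=2:
  ||f||_p = (integral x^20 dx)^(1/2) = (1/21)^(1/2) = 0.218218
  ||g||_q = (integral x^16 dx)^(1/2) = (1/17)^(1/2) = 0.242536
Step 3: Holder bound = ||f||_p * ||g||_q = 0.218218 * 0.242536 = 0.052926
Verification: 0.052632 <= 0.052926 (Holder holds)


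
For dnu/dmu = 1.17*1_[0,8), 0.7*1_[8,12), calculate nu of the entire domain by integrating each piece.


Integrate each piece of the Radon-Nikodym derivative:
Step 1: integral_0^8 1.17 dx = 1.17*(8-0) = 1.17*8 = 9.36
Step 2: integral_8^12 0.7 dx = 0.7*(12-8) = 0.7*4 = 2.8
Total: 9.36 + 2.8 = 12.16


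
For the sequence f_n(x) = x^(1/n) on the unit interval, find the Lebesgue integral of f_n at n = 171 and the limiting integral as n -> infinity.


At n = 171: f_171(x) = x^(1/171).
Step 1: integral(x^(1/171), 0, 1) = [x^(1/171+1) / (1/171+1)] from 0 to 1
     = 1 / (1/171 + 1) = 1 / ((171+1)/171) = 171/(171+1)
     = 171/172 = 0.994186
Step 2: As n -> infinity, f_n(x) = x^(1/n) -> 1 for x in (0,1], and f_n is increasing in n.
By MCT, lim_n integral(f_n) = integral(lim_n f_n) = integral(1, 0, 1) = 1.
Step 3: Verify convergence: 171/172 = 0.994186 -> 1


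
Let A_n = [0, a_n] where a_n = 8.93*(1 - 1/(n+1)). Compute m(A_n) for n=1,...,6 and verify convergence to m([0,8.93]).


By continuity of measure from below: if A_n increases to A, then m(A_n) -> m(A).
Here A = [0, 8.93], so m(A) = 8.93
Step 1: a_1 = 8.93*(1 - 1/2) = 4.465, m(A_1) = 4.465
Step 2: a_2 = 8.93*(1 - 1/3) = 5.9533, m(A_2) = 5.9533
Step 3: a_3 = 8.93*(1 - 1/4) = 6.6975, m(A_3) = 6.6975
Step 4: a_4 = 8.93*(1 - 1/5) = 7.144, m(A_4) = 7.144
Step 5: a_5 = 8.93*(1 - 1/6) = 7.4417, m(A_5) = 7.4417
Step 6: a_6 = 8.93*(1 - 1/7) = 7.6543, m(A_6) = 7.6543
Limit: m(A_n) -> m([0,8.93]) = 8.93
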